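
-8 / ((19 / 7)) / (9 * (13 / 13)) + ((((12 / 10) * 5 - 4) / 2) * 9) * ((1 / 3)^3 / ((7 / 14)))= 58 / 171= 0.34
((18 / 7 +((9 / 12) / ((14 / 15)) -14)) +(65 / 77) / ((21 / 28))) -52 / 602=-761729 / 79464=-9.59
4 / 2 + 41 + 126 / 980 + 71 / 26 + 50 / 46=491293 / 10465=46.95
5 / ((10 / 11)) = 11 / 2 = 5.50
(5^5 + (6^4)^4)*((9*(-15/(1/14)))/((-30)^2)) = -59243308122201/10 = -5924330812220.10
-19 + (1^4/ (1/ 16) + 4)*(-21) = -439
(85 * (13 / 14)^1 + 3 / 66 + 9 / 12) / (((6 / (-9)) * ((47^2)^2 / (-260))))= 4788225 / 751470874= 0.01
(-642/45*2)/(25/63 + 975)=-4494/153625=-0.03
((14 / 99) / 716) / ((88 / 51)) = 119 / 1039632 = 0.00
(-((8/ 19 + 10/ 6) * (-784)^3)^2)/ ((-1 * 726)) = 1644221425964168511488/ 1179387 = 1394132227982984.81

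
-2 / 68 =-1 / 34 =-0.03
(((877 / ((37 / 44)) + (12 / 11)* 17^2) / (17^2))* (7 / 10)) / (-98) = -138196 / 4116805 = -0.03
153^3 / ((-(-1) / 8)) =28652616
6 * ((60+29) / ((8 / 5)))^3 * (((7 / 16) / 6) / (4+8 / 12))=264363375 / 16384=16135.46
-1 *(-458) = 458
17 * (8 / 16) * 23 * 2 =391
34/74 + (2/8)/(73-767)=47155/102712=0.46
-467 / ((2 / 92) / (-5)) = 107410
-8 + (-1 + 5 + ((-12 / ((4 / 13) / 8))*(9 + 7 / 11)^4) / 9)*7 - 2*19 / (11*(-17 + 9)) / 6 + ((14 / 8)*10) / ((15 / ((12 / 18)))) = -2205777765709 / 1054152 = -2092466.52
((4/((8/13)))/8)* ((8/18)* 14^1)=91/18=5.06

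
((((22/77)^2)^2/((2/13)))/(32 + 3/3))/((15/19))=1976/1188495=0.00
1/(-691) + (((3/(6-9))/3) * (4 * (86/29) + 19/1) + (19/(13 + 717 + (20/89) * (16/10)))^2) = -2613286617374851/254009955660468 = -10.29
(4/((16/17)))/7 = 17/28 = 0.61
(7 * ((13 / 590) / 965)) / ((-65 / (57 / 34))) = -399 / 96789500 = -0.00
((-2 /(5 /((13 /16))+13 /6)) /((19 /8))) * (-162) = 202176 /12331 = 16.40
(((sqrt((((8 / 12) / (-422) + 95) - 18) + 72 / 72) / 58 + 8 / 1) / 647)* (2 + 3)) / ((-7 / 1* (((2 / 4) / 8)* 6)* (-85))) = 4* sqrt(31253109) / 4240081503 + 64 / 230979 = 0.00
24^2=576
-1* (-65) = 65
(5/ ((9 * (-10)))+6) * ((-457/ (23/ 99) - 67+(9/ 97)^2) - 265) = -26618210668/ 1947663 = -13666.74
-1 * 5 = -5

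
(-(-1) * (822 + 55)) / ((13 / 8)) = 7016 / 13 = 539.69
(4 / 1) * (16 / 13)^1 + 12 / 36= 205 / 39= 5.26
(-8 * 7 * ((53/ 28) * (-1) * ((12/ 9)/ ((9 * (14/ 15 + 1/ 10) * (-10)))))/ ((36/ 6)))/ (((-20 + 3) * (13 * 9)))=212/ 1664793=0.00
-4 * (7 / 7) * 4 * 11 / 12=-44 / 3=-14.67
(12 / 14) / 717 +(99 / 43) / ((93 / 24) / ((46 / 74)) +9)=30716426 / 201645017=0.15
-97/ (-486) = 97/ 486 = 0.20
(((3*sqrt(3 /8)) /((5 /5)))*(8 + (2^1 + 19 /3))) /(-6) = -49*sqrt(6) /24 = -5.00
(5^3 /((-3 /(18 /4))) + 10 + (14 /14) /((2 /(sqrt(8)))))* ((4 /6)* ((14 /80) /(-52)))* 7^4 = 1193297 /1248 -16807* sqrt(2) /3120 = 948.55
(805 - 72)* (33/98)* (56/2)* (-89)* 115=-495148830/7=-70735547.14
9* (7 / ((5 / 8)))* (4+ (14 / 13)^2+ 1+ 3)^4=2894105521649664 / 4078653605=709573.75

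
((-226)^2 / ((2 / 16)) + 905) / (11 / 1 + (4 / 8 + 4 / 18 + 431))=567018 / 613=924.99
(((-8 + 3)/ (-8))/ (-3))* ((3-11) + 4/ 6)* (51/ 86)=935/ 1032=0.91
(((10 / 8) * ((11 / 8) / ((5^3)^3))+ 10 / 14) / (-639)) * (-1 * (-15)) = -20833359 / 1242500000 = -0.02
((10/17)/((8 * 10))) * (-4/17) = -1/578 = -0.00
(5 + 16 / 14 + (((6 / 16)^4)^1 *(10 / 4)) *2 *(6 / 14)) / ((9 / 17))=3014831 / 258048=11.68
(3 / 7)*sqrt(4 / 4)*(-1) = -3 / 7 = -0.43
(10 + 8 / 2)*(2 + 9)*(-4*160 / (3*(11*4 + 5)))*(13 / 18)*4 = -366080 / 189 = -1936.93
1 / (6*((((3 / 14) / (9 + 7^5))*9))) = 1453.23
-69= -69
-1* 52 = -52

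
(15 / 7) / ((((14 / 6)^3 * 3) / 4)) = 540 / 2401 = 0.22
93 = 93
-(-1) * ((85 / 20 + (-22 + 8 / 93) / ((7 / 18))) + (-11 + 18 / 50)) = -1361463 / 21700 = -62.74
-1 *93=-93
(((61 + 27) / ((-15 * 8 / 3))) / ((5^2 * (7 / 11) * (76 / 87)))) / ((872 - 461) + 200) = -10527 / 40631500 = -0.00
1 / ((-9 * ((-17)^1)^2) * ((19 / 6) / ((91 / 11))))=-182 / 181203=-0.00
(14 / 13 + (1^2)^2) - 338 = -4367 / 13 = -335.92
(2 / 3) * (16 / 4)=8 / 3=2.67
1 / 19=0.05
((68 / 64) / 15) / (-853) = -17 / 204720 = -0.00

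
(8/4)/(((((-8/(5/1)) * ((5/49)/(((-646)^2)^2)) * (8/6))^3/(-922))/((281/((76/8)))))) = 27927747967736601228712527729929105941437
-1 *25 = -25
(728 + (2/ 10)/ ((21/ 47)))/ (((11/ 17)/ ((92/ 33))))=119625668/ 38115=3138.55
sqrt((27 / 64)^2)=27 / 64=0.42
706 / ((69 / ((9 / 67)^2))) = 19062 / 103247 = 0.18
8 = 8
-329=-329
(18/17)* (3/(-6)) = -9/17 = -0.53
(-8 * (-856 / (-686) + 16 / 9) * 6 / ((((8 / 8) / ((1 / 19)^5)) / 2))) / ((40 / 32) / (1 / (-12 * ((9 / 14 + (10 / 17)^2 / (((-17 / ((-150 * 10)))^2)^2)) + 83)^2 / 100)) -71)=13930730741058477414400 / 7836067384626911002050926443222796700117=0.00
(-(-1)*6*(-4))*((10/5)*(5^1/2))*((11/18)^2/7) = -1210/189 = -6.40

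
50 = 50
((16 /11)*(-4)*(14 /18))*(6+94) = -44800 /99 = -452.53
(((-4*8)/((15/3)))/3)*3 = -32/5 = -6.40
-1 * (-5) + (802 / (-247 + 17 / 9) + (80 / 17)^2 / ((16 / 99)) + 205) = 109576869 / 318767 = 343.75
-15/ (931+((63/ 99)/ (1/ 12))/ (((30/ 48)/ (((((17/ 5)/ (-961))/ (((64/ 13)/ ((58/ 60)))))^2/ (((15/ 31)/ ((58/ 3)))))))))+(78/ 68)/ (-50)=-0.04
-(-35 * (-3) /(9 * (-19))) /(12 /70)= 1225 /342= 3.58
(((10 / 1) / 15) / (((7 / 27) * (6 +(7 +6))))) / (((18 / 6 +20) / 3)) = 54 / 3059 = 0.02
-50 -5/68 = -3405/68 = -50.07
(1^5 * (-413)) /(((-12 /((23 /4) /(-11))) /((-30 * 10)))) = 237475 /44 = 5397.16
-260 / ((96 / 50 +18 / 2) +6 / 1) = -6500 / 423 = -15.37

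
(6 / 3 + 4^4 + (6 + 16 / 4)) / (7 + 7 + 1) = 268 / 15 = 17.87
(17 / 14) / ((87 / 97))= 1649 / 1218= 1.35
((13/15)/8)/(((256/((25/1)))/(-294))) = -3185/1024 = -3.11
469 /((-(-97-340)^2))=-469 /190969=-0.00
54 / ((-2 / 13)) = -351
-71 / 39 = -1.82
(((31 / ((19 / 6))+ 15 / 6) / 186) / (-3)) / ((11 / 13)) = -6071 / 233244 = -0.03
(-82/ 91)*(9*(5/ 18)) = -205/ 91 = -2.25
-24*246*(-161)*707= 672034608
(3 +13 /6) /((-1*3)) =-31 /18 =-1.72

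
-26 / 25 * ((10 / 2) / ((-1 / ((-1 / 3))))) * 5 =-26 / 3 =-8.67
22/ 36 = 11/ 18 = 0.61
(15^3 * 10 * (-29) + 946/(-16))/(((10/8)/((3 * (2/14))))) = -335591.70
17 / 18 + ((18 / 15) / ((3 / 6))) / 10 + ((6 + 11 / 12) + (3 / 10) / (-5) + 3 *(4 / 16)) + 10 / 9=2228 / 225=9.90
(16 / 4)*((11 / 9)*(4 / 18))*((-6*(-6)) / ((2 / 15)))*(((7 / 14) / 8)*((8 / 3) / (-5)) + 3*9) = 71192 / 9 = 7910.22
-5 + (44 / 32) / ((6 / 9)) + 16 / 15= -449 / 240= -1.87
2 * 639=1278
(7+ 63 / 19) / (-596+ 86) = -98 / 4845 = -0.02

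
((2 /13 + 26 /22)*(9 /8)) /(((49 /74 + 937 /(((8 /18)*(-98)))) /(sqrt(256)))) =-49864752 /43245631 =-1.15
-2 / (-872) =1 / 436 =0.00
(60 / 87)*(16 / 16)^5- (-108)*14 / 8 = 5501 / 29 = 189.69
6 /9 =2 /3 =0.67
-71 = -71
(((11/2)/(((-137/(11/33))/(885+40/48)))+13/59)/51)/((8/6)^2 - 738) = 3385319/10925823432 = 0.00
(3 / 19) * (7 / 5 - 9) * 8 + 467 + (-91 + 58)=2122 / 5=424.40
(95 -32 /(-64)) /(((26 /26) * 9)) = 191 /18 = 10.61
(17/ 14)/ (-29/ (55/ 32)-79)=-935/ 73822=-0.01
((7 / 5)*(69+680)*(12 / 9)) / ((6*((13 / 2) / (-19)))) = -398468 / 585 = -681.14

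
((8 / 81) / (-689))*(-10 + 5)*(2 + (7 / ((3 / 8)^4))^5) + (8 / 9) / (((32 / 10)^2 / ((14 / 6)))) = 24802754213017097976327245 / 6227006420333088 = 3983094369.72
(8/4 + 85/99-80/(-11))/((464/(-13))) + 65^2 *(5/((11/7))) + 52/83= 51255964435/3812688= 13443.52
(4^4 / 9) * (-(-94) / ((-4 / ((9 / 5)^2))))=-54144 / 25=-2165.76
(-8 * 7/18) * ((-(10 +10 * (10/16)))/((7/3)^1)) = 65/3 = 21.67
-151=-151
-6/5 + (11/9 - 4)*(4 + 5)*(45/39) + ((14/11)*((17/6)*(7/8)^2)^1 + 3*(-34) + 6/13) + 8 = -16586681/137280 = -120.82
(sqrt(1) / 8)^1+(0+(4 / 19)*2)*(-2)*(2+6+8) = -2029 / 152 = -13.35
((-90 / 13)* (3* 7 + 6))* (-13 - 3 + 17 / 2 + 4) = 8505 / 13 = 654.23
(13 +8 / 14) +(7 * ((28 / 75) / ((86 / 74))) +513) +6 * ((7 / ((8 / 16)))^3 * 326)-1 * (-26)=121178509864 / 22575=5367818.82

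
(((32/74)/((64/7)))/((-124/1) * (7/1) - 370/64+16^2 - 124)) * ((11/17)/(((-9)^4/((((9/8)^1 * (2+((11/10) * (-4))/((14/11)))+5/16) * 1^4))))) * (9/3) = 8173/326531631510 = 0.00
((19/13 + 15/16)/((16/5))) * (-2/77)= -2495/128128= -0.02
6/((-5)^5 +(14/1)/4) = -4/2081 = -0.00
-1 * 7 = -7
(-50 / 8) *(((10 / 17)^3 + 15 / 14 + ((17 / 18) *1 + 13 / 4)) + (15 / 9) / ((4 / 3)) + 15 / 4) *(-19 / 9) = 138.14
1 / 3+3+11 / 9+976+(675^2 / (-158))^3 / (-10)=170253214197184925 / 70997616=2398013113.53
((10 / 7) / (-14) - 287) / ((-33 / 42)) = 28136 / 77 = 365.40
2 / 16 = 1 / 8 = 0.12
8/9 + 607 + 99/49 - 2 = 268088/441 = 607.91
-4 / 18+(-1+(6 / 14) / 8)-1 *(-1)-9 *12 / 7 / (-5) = 7351 / 2520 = 2.92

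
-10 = -10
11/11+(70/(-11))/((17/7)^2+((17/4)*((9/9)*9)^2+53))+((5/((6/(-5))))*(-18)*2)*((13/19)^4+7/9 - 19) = -305778525872843/113273319027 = -2699.48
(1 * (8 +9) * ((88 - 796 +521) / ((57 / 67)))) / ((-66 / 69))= 3906.57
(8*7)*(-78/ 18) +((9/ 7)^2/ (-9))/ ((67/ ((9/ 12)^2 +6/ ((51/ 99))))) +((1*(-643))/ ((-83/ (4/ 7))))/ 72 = -161852859443/ 667053072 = -242.64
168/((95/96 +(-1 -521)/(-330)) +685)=0.24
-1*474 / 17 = -474 / 17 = -27.88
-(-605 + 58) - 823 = -276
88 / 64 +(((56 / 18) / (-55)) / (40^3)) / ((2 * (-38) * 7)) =827640001 / 601920000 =1.38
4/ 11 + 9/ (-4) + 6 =181/ 44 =4.11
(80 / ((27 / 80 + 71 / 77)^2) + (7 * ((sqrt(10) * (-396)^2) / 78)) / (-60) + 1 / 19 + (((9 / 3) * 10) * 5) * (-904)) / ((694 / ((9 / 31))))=-1395422135768871 / 24608563842046 - 68607 * sqrt(10) / 699205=-57.02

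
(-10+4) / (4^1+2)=-1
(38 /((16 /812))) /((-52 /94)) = -181279 /52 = -3486.13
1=1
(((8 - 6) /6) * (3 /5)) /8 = 1 /40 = 0.02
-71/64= -1.11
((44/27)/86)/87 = 22/101007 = 0.00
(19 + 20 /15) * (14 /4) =427 /6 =71.17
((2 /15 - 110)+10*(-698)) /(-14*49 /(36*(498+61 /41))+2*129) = -1187945832 /43222915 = -27.48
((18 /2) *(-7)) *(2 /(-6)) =21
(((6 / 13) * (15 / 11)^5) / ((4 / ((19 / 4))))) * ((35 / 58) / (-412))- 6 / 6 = -401756321509 / 400241368384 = -1.00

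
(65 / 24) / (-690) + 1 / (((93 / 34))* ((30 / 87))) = 542257 / 513360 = 1.06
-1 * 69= -69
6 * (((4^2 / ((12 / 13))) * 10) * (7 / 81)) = 7280 / 81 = 89.88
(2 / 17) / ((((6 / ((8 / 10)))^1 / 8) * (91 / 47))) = 1504 / 23205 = 0.06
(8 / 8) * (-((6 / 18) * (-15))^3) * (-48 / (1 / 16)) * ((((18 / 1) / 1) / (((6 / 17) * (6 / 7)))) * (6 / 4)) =-8568000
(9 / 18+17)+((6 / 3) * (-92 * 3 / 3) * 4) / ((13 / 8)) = -11321 / 26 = -435.42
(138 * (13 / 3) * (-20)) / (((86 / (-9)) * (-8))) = -13455 / 86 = -156.45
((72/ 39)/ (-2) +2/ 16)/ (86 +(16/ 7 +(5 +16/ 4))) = -581/ 70824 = -0.01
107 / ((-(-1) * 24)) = 107 / 24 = 4.46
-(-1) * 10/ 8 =5/ 4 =1.25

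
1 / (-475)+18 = 8549 / 475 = 18.00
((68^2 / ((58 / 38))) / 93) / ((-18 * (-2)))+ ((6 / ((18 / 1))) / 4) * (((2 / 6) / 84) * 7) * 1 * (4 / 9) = 791603 / 873828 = 0.91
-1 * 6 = -6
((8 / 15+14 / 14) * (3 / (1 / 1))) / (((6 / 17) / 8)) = 1564 / 15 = 104.27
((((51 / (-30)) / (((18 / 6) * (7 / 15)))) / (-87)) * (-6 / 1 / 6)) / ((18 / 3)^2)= -0.00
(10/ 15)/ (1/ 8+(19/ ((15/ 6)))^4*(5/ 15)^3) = 90000/ 16697963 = 0.01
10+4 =14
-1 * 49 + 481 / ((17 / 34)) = 913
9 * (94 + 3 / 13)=11025 / 13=848.08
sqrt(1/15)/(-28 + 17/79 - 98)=-0.00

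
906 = 906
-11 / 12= -0.92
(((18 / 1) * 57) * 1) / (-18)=-57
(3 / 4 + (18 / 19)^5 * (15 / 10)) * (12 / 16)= 56297115 / 39617584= 1.42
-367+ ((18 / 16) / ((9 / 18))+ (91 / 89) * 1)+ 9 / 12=-32305 / 89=-362.98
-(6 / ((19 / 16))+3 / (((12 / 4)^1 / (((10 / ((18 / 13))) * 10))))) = -13214 / 171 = -77.27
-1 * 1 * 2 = -2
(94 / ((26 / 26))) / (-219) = -94 / 219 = -0.43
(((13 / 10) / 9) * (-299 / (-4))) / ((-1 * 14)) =-3887 / 5040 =-0.77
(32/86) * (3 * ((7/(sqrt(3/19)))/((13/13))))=112 * sqrt(57)/43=19.66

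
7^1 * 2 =14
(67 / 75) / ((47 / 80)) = 1072 / 705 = 1.52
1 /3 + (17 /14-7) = -229 /42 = -5.45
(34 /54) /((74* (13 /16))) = 136 /12987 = 0.01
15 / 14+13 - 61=-657 / 14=-46.93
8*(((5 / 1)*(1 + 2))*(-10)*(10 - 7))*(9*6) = -194400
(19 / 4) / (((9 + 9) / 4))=19 / 18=1.06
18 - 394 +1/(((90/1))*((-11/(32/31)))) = -5769736/15345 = -376.00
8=8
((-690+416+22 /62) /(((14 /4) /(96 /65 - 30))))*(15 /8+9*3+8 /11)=4097009061 /62062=66014.78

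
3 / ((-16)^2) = 3 / 256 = 0.01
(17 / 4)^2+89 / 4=645 / 16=40.31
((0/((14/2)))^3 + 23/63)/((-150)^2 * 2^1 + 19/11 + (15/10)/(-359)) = 181654/22391687367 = 0.00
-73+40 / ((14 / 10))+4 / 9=-2771 / 63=-43.98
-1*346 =-346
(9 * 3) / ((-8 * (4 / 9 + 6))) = -0.52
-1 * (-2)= 2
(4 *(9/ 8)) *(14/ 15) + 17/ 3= 148/ 15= 9.87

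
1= 1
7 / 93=0.08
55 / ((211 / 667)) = 36685 / 211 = 173.86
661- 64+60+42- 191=508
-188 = -188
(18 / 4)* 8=36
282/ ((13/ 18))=390.46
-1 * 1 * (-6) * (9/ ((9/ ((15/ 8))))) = 45/ 4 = 11.25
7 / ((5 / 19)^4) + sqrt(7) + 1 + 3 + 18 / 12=1467.74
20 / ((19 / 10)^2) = 2000 / 361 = 5.54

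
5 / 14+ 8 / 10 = 81 / 70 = 1.16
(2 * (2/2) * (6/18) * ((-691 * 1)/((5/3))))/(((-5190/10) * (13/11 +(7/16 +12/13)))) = 3162016/15095115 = 0.21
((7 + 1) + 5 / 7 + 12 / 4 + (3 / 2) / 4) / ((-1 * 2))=-677 / 112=-6.04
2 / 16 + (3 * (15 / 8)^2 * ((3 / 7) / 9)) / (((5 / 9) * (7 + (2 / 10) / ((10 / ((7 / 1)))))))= 6707 / 26656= 0.25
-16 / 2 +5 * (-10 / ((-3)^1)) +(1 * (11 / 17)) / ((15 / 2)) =744 / 85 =8.75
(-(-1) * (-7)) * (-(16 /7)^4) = 65536 /343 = 191.07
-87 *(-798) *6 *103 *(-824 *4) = -141415763328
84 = 84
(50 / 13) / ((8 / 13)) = 25 / 4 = 6.25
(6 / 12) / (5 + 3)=1 / 16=0.06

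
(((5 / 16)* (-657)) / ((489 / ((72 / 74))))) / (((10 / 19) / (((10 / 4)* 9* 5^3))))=-210650625 / 96496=-2183.00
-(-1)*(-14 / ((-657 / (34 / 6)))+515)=515.12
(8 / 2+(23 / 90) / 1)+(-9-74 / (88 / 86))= -38146 / 495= -77.06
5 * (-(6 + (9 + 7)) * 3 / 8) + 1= -161 / 4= -40.25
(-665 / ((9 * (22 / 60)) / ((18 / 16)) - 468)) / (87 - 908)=-9975 / 5727296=-0.00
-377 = -377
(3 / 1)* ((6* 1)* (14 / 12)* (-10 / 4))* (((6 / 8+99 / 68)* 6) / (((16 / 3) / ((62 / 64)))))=-2197125 / 17408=-126.21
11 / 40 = 0.28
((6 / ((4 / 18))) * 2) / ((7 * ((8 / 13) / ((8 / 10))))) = 351 / 35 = 10.03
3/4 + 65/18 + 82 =86.36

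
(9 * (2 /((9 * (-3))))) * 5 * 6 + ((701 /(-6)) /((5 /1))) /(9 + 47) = -34301 /1680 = -20.42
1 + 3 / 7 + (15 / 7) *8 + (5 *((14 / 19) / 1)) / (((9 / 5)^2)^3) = 1320315520 / 70681653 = 18.68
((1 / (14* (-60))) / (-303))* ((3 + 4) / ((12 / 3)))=1 / 145440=0.00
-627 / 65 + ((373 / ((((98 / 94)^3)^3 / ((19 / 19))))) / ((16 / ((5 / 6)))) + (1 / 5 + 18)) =222584795803951055399 / 10161300850961201760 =21.91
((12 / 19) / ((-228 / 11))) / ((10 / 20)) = -22 / 361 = -0.06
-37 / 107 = -0.35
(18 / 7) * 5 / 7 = 90 / 49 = 1.84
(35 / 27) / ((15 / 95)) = 665 / 81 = 8.21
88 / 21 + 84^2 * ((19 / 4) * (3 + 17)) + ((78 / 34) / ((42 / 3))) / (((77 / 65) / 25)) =36853273469 / 54978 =670327.65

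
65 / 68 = 0.96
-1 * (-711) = 711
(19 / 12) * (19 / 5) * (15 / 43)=361 / 172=2.10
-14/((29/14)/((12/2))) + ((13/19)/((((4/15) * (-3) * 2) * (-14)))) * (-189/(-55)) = -3922365/96976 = -40.45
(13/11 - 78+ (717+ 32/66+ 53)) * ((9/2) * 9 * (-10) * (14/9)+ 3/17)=-7427089/17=-436887.59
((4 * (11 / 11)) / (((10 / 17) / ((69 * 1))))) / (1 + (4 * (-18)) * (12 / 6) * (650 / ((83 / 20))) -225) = -0.02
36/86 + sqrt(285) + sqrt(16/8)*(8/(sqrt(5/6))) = 18/43 + 16*sqrt(15)/5 + sqrt(285) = 29.69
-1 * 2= -2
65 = 65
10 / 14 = 5 / 7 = 0.71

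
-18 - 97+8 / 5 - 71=-922 / 5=-184.40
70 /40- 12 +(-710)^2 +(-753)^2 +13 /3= 12853237 /12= 1071103.08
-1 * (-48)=48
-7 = -7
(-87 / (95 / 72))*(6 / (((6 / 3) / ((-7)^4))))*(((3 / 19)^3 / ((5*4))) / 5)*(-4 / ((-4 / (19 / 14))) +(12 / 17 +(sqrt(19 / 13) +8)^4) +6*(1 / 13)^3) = -53023369909587273 / 608419878625 - 8293702923072*sqrt(247) / 2753031125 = -134495.58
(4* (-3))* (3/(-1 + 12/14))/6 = 42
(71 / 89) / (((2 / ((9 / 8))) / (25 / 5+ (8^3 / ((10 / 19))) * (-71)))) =-220658841 / 7120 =-30991.41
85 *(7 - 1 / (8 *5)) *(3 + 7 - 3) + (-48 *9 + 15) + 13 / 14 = 209107 / 56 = 3734.05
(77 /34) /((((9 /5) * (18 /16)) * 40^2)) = 77 /110160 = 0.00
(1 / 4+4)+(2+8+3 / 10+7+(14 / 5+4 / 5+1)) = 26.15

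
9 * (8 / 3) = 24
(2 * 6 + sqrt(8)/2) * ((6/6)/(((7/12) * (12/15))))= 15 * sqrt(2)/7 + 180/7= 28.74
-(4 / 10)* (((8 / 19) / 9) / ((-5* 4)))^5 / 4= 16 / 2284549528921875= 0.00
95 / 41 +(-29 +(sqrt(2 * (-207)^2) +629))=207 * sqrt(2) +24695 / 41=895.06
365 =365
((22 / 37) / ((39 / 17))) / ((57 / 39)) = 374 / 2109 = 0.18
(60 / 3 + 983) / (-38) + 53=1011 / 38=26.61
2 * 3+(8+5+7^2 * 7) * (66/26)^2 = 388698/169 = 2299.99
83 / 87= 0.95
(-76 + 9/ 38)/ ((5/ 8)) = -11516/ 95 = -121.22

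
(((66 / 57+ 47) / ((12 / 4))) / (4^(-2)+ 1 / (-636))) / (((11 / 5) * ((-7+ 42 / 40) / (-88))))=124147200 / 70091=1771.23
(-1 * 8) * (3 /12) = -2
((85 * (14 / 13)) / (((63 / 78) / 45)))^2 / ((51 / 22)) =11220000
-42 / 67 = -0.63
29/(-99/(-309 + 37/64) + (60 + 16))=572431/1506500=0.38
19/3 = 6.33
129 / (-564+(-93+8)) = -129 / 649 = -0.20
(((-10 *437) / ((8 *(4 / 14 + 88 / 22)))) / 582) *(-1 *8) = 3059 / 1746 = 1.75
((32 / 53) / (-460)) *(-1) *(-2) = -16 / 6095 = -0.00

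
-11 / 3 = -3.67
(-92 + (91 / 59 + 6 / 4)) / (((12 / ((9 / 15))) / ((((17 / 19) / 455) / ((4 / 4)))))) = -178449 / 20402200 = -0.01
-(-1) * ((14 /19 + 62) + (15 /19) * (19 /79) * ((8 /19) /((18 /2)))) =282544 /4503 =62.75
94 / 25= 3.76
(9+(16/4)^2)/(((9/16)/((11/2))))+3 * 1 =2227/9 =247.44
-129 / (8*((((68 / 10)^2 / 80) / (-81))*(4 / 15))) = 19591875 / 2312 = 8473.99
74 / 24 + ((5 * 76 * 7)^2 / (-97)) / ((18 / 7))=-99047633 / 3492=-28364.16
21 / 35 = 3 / 5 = 0.60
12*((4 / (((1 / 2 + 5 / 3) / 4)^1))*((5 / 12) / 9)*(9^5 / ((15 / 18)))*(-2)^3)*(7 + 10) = -39535576.62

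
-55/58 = -0.95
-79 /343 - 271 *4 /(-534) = 164813 /91581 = 1.80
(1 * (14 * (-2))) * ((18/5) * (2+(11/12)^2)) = -2863/10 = -286.30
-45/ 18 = -5/ 2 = -2.50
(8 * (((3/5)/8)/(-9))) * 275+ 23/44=-2351/132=-17.81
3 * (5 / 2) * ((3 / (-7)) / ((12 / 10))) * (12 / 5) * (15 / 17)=-675 / 119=-5.67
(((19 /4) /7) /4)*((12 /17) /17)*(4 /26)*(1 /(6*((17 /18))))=171 /894166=0.00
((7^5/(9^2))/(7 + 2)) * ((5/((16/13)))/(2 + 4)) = 15.61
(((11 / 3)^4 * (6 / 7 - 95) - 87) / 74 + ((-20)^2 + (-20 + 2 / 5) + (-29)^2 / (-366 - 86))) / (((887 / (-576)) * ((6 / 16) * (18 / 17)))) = -7604095409728 / 31541192235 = -241.08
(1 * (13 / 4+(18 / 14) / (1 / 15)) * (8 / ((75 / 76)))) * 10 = 191824 / 105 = 1826.90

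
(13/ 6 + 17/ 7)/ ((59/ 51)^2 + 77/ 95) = 15896445/ 7433608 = 2.14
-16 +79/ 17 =-193/ 17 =-11.35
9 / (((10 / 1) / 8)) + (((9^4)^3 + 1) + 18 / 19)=26830805966564 / 95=282429536490.15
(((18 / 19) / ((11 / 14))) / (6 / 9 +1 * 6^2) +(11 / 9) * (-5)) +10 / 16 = -4513309 / 827640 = -5.45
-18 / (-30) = 3 / 5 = 0.60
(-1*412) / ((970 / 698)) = -296.47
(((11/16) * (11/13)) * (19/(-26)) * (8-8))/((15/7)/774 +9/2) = 0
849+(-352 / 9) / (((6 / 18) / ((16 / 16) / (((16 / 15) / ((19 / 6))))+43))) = -13634 / 3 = -4544.67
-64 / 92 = -16 / 23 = -0.70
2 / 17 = 0.12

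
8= 8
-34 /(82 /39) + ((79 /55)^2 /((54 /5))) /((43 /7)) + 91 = 4311748247 /57597210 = 74.86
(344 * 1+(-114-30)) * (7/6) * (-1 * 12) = -2800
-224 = -224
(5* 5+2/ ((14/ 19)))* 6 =1164/ 7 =166.29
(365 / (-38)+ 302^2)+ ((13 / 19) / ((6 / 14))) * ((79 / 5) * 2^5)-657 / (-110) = 57688736 / 627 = 92007.55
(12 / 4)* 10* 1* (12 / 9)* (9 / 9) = 40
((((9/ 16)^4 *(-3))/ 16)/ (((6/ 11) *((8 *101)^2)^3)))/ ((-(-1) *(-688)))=72171/ 401500889554289580094521344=0.00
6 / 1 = 6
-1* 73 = -73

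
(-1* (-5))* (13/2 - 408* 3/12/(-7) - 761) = -51795/14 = -3699.64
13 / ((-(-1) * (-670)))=-13 / 670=-0.02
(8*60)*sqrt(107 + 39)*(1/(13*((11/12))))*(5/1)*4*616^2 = 3973939200*sqrt(146)/13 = 3693637696.14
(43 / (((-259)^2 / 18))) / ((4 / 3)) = 1161 / 134162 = 0.01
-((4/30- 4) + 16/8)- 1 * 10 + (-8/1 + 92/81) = -6074/405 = -15.00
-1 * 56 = -56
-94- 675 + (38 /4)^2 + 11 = -2671 /4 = -667.75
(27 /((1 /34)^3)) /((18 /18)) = 1061208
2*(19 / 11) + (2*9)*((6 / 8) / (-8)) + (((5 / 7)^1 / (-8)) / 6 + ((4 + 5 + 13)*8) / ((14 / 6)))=71315 / 924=77.18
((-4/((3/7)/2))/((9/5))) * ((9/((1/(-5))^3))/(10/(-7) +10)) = 12250/9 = 1361.11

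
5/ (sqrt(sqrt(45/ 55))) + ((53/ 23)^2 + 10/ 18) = 5 * 11^(1/ 4) * sqrt(3)/ 3 + 27926/ 4761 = 11.12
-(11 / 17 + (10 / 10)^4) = -28 / 17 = -1.65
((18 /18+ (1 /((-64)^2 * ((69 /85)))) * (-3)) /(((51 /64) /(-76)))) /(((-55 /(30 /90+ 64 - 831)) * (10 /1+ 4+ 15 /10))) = -8941685 /104346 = -85.69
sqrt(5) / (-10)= -sqrt(5) / 10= -0.22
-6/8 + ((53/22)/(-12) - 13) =-3683/264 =-13.95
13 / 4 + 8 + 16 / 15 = 739 / 60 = 12.32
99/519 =33/173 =0.19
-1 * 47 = -47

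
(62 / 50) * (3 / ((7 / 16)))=1488 / 175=8.50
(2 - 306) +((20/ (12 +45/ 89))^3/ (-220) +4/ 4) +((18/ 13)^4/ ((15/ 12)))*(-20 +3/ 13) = -10168344112592939341/ 28155610202875155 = -361.15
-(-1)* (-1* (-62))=62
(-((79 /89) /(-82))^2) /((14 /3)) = -18723 /745651256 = -0.00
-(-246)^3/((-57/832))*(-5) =20643217920/19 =1086485153.68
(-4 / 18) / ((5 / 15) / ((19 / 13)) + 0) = -38 / 39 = -0.97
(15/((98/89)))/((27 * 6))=0.08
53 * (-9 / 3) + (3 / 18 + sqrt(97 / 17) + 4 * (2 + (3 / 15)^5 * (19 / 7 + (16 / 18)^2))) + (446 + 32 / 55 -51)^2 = sqrt(1649) / 17 + 67035104728541 / 428793750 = 156336.53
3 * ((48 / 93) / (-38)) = -24 / 589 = -0.04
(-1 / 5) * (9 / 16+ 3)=-57 / 80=-0.71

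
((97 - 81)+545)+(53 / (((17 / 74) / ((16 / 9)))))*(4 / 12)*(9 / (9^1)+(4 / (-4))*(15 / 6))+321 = 103570 / 153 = 676.93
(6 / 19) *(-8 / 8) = -6 / 19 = -0.32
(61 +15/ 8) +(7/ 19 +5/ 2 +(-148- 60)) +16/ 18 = -193391/ 1368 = -141.37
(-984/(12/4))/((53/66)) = -21648/53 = -408.45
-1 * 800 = -800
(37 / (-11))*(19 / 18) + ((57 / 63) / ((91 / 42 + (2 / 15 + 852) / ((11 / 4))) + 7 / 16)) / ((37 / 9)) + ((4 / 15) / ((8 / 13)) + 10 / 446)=-349143291422 / 112843605105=-3.09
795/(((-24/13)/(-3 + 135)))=-113685/2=-56842.50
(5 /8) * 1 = 5 /8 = 0.62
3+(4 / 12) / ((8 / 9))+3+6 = 99 / 8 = 12.38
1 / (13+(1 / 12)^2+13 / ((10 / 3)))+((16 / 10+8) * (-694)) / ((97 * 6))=-67235296 / 5903905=-11.39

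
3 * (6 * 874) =15732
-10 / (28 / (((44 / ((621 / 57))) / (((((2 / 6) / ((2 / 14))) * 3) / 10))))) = -20900 / 10143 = -2.06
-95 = -95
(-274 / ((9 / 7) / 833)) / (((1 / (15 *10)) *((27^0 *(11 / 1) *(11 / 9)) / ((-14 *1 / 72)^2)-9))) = -230255900 / 2997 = -76828.80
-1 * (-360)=360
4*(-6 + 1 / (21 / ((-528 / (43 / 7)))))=-40.37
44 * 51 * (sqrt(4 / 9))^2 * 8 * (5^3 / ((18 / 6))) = 2992000 / 9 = 332444.44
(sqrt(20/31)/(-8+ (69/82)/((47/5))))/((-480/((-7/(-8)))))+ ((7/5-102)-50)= -753/5+ 13489 * sqrt(155)/907293120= -150.60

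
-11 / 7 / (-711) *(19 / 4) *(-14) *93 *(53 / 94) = -343387 / 44556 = -7.71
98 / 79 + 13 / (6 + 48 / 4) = 1.96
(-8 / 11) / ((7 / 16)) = -128 / 77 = -1.66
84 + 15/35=591/7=84.43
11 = 11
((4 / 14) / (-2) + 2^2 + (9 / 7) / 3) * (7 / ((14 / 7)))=15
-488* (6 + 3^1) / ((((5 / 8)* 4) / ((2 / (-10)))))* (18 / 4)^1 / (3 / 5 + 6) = 13176 / 55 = 239.56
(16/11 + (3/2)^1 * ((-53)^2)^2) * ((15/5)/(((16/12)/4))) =2343473145/22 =106521506.59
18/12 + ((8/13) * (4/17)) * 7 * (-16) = -6505/442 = -14.72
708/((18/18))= 708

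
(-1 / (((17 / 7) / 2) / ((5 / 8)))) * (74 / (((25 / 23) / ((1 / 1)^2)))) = -5957 / 170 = -35.04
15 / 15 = 1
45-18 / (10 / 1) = 216 / 5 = 43.20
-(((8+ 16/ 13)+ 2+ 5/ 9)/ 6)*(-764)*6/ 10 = 900.48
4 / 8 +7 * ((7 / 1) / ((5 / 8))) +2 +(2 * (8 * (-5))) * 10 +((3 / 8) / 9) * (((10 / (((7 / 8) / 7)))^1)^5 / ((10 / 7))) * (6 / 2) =2867192809 / 10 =286719280.90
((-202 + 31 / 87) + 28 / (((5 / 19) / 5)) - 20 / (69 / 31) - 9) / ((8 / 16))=1250108 / 2001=624.74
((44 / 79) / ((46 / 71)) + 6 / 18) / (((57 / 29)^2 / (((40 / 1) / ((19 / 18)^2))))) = 2625131040 / 236793257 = 11.09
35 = 35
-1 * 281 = -281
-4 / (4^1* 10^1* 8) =-1 / 80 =-0.01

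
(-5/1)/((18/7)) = -35/18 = -1.94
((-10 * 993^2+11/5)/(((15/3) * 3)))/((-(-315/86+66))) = 4240009754/402075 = 10545.32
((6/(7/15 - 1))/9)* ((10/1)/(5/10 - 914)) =25/1827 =0.01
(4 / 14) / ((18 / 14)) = 2 / 9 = 0.22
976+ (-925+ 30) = 81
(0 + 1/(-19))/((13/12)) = -12/247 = -0.05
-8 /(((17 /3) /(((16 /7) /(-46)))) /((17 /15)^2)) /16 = 68 /12075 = 0.01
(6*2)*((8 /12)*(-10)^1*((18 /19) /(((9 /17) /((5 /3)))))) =-13600 /57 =-238.60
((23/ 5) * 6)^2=19044/ 25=761.76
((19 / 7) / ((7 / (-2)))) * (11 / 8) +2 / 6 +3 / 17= -5563 / 9996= -0.56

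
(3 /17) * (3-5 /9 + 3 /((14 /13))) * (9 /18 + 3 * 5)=20429 /1428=14.31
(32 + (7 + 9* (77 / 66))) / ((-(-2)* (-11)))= -9 / 4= -2.25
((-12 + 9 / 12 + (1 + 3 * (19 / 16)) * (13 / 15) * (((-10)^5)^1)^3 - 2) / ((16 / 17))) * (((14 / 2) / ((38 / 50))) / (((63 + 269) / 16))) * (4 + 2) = -141163750000000473025 / 12616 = -11189263633481331.09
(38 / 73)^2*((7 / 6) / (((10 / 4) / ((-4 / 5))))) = -40432 / 399675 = -0.10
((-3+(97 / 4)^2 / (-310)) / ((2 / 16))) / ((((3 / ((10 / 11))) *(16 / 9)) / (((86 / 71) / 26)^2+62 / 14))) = -962672970657 / 32536872368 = -29.59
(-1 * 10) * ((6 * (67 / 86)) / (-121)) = 2010 / 5203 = 0.39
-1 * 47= -47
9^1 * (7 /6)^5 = 16807 /864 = 19.45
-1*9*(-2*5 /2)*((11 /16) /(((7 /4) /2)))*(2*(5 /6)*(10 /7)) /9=1375 /147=9.35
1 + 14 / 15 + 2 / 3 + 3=28 / 5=5.60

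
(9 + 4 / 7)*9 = 603 / 7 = 86.14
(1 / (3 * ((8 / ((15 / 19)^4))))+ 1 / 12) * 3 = 311267 / 1042568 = 0.30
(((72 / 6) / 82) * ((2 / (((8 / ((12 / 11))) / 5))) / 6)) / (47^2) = 0.00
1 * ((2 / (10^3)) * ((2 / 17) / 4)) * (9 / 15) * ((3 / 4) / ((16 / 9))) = 81 / 5440000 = 0.00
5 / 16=0.31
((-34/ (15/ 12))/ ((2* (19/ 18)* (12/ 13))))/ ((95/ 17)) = -22542/ 9025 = -2.50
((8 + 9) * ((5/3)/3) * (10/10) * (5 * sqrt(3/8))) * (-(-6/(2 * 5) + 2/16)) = 1615 * sqrt(6)/288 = 13.74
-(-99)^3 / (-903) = -1074.53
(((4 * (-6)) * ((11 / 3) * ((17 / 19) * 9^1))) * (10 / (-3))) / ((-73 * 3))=-14960 / 1387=-10.79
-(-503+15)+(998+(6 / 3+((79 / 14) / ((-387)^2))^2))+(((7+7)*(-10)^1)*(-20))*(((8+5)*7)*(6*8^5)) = 220242208500896226545569 / 4396427658756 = 50095719888.00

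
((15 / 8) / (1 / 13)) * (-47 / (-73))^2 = 430755 / 42632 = 10.10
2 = 2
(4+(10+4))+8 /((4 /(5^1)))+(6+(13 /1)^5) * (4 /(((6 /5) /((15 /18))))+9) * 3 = 39357778 /3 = 13119259.33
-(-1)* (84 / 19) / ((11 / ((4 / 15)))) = 112 / 1045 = 0.11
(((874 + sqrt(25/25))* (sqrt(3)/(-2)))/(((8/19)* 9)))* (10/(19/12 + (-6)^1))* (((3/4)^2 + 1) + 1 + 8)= 14048125* sqrt(3)/5088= 4782.25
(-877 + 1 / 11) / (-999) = 9646 / 10989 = 0.88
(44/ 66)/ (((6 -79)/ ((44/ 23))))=-88/ 5037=-0.02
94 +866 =960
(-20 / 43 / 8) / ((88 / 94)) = -235 / 3784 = -0.06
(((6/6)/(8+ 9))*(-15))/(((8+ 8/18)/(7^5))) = -2268945/1292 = -1756.15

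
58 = 58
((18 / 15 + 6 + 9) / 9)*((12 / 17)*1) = 108 / 85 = 1.27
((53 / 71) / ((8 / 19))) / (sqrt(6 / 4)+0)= 1.45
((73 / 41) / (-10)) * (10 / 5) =-73 / 205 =-0.36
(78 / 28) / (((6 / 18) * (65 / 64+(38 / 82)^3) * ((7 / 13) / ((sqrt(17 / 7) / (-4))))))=-838630728 * sqrt(119) / 1687162463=-5.42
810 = 810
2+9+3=14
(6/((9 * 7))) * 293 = 586/21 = 27.90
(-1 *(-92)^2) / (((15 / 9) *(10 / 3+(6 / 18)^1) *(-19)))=76176 / 1045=72.90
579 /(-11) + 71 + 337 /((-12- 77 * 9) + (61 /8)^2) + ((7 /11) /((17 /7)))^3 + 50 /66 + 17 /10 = 165014338891627 /8121493949910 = 20.32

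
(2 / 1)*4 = 8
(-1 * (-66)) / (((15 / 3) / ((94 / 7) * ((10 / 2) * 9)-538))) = 30624 / 35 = 874.97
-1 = -1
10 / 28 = 5 / 14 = 0.36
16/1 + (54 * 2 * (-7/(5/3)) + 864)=2132/5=426.40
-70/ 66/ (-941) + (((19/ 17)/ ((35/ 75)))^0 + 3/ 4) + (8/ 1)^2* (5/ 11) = 3830951/ 124212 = 30.84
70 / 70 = 1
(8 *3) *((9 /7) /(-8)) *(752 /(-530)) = 5.47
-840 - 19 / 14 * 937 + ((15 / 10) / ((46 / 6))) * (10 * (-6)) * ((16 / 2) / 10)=-682973 / 322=-2121.03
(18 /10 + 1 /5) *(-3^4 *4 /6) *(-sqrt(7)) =108 *sqrt(7) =285.74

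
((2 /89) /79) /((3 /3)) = 2 /7031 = 0.00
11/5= 2.20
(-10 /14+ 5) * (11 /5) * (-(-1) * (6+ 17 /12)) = 979 /14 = 69.93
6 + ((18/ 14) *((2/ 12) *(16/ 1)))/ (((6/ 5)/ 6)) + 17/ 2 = 443/ 14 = 31.64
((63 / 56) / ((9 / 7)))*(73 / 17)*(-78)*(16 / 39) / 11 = -2044 / 187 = -10.93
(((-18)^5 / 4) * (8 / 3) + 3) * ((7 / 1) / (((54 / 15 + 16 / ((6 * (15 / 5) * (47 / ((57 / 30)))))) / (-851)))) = 3174228594999 / 1538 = 2063867747.07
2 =2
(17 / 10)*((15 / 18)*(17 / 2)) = 289 / 24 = 12.04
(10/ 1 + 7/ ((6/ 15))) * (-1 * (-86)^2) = -203390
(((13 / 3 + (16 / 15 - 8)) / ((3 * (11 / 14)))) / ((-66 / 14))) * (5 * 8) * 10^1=101920 / 1089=93.59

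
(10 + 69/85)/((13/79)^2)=5735479/14365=399.27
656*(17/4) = 2788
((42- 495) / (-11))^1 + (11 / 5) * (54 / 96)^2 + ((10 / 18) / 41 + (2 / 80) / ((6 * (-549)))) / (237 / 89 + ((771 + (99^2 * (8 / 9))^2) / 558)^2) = 4582344313171141167189853 / 109421508900243605742336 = 41.88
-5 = -5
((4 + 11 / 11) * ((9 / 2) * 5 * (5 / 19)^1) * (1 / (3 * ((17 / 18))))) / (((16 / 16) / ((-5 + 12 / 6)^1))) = -10125 / 323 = -31.35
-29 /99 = -0.29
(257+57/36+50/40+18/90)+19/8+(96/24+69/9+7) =11243/40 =281.08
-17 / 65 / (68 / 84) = -21 / 65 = -0.32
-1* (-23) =23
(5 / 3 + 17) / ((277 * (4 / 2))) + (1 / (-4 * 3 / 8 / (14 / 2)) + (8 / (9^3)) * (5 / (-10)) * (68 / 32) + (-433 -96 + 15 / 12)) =-532.39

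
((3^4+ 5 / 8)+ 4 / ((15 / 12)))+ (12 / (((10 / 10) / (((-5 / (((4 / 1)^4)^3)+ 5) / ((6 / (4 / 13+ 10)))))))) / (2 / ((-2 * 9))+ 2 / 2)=33686390097 / 167772160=200.79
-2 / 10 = -1 / 5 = -0.20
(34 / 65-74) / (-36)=398 / 195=2.04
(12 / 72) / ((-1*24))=-1 / 144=-0.01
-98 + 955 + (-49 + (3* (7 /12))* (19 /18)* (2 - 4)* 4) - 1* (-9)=7220 /9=802.22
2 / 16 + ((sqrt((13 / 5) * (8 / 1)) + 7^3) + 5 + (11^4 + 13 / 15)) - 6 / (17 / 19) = 2 * sqrt(130) / 5 + 30565903 / 2040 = 14987.85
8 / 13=0.62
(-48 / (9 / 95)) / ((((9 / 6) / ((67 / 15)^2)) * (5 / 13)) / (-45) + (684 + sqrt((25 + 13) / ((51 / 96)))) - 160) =-184445969911355360 / 190706036057625963 + 165645438799360 * sqrt(323) / 190706036057625963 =-0.95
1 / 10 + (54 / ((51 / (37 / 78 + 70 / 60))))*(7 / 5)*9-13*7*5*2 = -392499 / 442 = -888.01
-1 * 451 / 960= -451 / 960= -0.47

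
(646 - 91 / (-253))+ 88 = 185793 / 253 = 734.36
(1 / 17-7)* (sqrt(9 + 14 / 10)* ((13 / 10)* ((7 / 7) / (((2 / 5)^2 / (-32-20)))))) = 19942* sqrt(65) / 17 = 9457.50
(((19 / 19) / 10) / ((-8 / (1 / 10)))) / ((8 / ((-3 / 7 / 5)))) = 3 / 224000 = 0.00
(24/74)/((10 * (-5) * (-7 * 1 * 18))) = 1/19425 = 0.00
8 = 8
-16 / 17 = -0.94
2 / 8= 1 / 4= 0.25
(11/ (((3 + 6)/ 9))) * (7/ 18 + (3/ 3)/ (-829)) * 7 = 445445/ 14922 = 29.85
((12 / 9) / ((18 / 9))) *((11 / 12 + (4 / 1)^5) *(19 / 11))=233681 / 198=1180.21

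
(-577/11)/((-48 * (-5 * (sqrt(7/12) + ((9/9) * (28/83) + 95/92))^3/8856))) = -257375910170510578426381375392/57913535651620544314886875 + 590105576860495913455671148992 * sqrt(21)/637048892167825987463755625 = -199.25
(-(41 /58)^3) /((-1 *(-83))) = -68921 /16194296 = -0.00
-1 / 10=-0.10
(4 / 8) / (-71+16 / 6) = -3 / 410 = -0.01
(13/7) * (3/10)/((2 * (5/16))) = 0.89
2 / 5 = 0.40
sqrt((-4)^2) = 4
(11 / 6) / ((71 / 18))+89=89.46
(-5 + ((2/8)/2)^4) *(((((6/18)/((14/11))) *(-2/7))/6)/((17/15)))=1126345/20471808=0.06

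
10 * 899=8990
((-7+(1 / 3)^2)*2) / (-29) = 124 / 261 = 0.48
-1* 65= -65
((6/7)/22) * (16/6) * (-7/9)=-0.08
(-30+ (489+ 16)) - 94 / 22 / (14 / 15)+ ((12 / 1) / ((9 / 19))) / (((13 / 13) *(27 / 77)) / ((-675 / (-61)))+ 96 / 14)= 2904609635 / 6126582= 474.10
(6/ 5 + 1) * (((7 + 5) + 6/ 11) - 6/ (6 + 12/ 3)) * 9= 5913/ 25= 236.52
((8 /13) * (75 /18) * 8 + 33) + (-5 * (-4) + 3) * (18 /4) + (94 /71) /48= 3478759 /22152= 157.04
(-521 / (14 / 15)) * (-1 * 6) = 3349.29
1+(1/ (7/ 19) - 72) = -478/ 7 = -68.29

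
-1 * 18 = -18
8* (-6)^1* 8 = -384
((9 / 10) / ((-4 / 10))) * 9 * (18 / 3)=-243 / 2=-121.50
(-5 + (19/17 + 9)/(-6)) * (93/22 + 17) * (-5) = 72385/102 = 709.66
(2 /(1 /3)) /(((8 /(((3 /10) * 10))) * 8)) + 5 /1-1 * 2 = 105 /32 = 3.28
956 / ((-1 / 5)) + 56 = -4724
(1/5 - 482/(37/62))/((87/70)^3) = -10247673800/24364611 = -420.60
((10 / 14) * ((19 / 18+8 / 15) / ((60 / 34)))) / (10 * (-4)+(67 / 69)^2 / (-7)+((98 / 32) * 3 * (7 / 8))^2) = 5267451904 / 200598952665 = 0.03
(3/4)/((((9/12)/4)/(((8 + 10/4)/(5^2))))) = 1.68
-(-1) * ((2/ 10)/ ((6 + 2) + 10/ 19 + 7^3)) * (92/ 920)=19/ 333950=0.00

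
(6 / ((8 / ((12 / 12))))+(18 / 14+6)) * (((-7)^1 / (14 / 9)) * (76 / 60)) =-45.80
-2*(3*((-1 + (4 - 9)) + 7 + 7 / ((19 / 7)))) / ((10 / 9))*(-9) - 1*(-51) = 21369 / 95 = 224.94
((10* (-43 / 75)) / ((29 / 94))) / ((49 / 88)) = -711392 / 21315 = -33.38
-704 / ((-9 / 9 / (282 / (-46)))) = -99264 / 23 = -4315.83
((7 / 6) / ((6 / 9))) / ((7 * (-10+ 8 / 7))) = -7 / 248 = -0.03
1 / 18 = 0.06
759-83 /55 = 41662 /55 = 757.49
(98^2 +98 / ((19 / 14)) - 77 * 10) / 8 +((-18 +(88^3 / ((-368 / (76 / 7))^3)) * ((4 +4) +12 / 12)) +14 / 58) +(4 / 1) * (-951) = -26361095023447 / 9197911324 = -2865.99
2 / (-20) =-1 / 10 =-0.10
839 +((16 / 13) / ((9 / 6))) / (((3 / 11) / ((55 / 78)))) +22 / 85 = 326333531 / 387855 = 841.38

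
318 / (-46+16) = -53 / 5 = -10.60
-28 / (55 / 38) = -1064 / 55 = -19.35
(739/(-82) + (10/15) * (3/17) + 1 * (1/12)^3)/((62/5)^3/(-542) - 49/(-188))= 17054905092875/6245787324528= 2.73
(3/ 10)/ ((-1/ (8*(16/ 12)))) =-16/ 5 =-3.20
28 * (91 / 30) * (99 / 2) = 21021 / 5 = 4204.20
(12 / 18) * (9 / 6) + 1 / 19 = 20 / 19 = 1.05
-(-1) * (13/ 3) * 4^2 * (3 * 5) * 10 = 10400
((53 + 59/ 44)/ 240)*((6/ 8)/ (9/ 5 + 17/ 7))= 16737/ 416768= 0.04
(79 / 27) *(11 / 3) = 10.73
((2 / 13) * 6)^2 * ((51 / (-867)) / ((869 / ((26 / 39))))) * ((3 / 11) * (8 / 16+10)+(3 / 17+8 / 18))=-187664 / 1400613357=-0.00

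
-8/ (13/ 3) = -24/ 13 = -1.85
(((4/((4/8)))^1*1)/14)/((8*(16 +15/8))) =4/1001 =0.00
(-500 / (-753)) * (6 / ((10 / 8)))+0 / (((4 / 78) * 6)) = 800 / 251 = 3.19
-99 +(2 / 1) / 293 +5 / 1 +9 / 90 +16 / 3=-778441 / 8790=-88.56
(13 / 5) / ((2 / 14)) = 91 / 5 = 18.20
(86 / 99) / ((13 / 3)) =86 / 429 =0.20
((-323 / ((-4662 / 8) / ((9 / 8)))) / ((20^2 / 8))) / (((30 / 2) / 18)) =969 / 64750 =0.01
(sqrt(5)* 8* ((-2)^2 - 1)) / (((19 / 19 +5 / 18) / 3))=1296* sqrt(5) / 23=126.00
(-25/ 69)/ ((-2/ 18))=75/ 23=3.26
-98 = -98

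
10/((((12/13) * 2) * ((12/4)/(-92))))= -1495/9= -166.11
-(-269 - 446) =715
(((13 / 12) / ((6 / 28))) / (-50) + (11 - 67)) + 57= 809 / 900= 0.90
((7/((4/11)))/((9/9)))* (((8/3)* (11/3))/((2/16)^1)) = 13552/9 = 1505.78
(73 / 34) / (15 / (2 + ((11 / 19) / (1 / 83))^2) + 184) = 20301081 / 1739836202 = 0.01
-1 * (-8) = 8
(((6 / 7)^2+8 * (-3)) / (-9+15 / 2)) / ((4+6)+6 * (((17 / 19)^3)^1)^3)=61310662578010 / 48245451900457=1.27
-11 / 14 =-0.79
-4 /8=-1 /2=-0.50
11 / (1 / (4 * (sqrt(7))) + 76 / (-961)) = 89980352 / 276609 + 40634924 * sqrt(7) / 276609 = 713.97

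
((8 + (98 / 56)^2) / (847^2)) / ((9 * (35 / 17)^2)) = 17051 / 42183649200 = 0.00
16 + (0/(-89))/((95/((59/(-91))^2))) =16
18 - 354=-336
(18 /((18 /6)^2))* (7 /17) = 0.82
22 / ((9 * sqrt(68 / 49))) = 77 * sqrt(17) / 153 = 2.08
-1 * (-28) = 28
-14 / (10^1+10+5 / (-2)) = -4 / 5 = -0.80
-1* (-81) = 81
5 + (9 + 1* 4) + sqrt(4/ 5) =2* sqrt(5)/ 5 + 18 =18.89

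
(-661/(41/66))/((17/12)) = -523512/697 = -751.09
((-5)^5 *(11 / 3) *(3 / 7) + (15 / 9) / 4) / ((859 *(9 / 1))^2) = -412465 / 5020542324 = -0.00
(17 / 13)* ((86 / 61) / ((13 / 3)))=4386 / 10309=0.43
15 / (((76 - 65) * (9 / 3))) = 5 / 11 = 0.45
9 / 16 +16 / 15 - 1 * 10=-2009 / 240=-8.37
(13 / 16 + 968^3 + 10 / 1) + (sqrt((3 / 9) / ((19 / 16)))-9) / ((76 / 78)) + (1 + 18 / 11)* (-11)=26* sqrt(57) / 361 + 275739918191 / 304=907039205.12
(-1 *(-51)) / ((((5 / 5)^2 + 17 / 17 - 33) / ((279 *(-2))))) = 918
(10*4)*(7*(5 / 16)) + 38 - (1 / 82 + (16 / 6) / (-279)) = 4306693 / 34317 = 125.50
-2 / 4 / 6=-1 / 12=-0.08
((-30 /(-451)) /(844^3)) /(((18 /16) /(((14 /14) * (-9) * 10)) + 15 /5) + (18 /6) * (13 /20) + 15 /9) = 45 /2686044266554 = 0.00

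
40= 40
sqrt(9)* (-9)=-27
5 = 5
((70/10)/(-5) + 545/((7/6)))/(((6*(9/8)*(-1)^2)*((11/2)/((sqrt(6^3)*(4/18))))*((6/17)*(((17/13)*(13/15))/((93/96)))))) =505331*sqrt(6)/12474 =99.23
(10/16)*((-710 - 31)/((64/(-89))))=329745/512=644.03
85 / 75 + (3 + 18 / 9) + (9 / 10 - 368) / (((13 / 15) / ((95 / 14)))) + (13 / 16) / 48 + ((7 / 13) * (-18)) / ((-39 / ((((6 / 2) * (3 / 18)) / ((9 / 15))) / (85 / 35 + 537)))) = -768715256551 / 268020480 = -2868.12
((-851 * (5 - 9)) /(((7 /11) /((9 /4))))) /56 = 84249 /392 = 214.92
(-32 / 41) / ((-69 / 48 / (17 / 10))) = 4352 / 4715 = 0.92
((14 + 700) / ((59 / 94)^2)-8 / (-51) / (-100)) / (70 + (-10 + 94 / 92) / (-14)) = 740033798696 / 28844349225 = 25.66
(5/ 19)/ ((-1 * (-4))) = 5/ 76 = 0.07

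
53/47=1.13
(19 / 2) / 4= 19 / 8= 2.38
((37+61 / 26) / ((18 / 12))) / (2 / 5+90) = 1705 / 5876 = 0.29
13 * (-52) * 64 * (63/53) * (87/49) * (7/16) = -39947.77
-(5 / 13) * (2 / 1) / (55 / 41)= -82 / 143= -0.57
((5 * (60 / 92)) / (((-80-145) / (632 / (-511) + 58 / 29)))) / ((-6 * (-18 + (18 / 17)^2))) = -18785 / 171993402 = -0.00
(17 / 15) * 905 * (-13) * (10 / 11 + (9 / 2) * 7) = -28520713 / 66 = -432132.02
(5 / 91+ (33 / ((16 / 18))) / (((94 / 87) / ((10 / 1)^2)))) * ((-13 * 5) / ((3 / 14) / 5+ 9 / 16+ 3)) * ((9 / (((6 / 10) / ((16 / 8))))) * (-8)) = 470277320000 / 31631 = 14867608.36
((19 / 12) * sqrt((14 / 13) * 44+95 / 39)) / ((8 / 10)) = 95 * sqrt(75777) / 1872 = 13.97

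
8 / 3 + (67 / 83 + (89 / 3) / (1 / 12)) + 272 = 157237 / 249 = 631.47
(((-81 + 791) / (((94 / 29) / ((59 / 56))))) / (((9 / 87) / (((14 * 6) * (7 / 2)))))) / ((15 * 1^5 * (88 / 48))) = 23849.75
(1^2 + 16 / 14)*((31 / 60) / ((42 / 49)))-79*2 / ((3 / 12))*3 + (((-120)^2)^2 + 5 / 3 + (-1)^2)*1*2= 3317744885 / 8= 414718110.62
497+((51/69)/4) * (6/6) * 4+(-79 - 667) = -5710/23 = -248.26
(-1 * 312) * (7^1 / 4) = -546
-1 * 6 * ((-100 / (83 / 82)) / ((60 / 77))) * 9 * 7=3977820 / 83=47925.54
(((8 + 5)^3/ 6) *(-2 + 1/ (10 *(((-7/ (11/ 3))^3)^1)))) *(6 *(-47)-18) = 2049262735/ 9261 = 221278.77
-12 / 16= -3 / 4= -0.75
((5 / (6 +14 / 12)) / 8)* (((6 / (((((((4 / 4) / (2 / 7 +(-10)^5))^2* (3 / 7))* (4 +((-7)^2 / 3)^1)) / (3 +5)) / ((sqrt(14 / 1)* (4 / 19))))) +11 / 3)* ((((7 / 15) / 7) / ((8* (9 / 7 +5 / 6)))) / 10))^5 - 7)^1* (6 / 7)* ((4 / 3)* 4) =524890465631294899642058125623161674345931440048358255531 / 2154333003531150433176000000000 +8789981492417303317707063513860012864211205824543991567863252737* sqrt(14) / 57037462333072993239468750000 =576622764220273439663064000000000000.00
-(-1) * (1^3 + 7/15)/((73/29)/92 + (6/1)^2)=58696/1441815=0.04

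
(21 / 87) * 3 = 21 / 29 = 0.72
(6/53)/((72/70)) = 35/318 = 0.11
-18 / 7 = -2.57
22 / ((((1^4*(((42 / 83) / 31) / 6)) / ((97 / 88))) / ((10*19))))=23710195 / 14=1693585.36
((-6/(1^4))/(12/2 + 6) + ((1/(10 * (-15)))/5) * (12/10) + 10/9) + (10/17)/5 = 139069/191250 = 0.73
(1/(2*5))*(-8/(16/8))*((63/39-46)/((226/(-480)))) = -55392/1469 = -37.71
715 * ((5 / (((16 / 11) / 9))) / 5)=70785 / 16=4424.06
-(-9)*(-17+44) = 243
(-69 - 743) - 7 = -819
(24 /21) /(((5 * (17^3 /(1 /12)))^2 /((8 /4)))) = 1 /38016671175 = 0.00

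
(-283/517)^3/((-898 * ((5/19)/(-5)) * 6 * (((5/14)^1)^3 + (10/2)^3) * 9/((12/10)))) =-590836094716/958038243550678125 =-0.00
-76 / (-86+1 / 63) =4788 / 5417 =0.88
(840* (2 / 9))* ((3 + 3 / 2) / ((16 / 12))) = 630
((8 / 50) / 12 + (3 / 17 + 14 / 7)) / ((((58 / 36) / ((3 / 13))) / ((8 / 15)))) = 134016 / 801125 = 0.17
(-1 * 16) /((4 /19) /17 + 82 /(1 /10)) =-323 /16554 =-0.02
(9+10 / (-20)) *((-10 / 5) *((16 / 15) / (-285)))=272 / 4275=0.06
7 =7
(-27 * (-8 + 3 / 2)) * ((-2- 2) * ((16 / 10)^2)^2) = -2875392 / 625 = -4600.63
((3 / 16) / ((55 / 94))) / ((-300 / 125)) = -47 / 352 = -0.13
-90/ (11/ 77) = -630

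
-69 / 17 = -4.06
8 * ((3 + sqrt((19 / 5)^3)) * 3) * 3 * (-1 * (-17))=3672 + 23256 * sqrt(95) / 25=12738.86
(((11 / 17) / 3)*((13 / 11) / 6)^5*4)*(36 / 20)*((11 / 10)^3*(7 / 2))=2599051 / 1211760000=0.00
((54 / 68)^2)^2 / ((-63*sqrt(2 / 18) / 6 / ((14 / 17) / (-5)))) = 531441 / 28397140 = 0.02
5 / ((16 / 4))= 5 / 4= 1.25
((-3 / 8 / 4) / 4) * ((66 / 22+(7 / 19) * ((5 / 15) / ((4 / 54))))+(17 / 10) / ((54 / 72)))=-3947 / 24320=-0.16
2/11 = 0.18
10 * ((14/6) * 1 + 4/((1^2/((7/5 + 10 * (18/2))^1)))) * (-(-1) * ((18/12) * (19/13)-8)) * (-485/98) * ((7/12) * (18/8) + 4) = 561807.25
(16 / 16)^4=1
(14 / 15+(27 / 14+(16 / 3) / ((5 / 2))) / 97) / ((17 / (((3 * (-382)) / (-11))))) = 758843 / 126973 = 5.98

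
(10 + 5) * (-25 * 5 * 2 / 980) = -3.83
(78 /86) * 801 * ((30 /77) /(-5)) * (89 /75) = -5560542 /82775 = -67.18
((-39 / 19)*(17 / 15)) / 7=-221 / 665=-0.33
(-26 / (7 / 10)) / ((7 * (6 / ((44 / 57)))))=-5720 / 8379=-0.68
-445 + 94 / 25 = -11031 / 25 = -441.24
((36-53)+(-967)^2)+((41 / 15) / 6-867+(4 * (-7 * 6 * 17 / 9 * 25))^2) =1916159497 / 30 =63871983.23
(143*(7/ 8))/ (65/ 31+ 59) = 31031/ 15152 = 2.05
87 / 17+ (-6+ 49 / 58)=-37 / 986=-0.04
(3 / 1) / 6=1 / 2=0.50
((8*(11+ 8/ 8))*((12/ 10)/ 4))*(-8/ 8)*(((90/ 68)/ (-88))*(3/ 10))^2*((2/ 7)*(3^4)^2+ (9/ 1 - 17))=-42863013/ 39165280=-1.09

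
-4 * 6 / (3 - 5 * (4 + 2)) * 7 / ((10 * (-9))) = -28 / 405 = -0.07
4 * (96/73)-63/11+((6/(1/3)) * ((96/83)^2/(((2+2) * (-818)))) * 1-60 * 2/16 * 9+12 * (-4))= -524791765059/4525067206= -115.97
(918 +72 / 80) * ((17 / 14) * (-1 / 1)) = -156213 / 140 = -1115.81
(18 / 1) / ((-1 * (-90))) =0.20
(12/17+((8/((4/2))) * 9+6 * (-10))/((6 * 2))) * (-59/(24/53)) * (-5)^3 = -4299625/204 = -21076.59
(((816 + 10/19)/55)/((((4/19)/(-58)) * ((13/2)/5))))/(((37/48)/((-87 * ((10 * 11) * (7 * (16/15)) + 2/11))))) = 16978156710720/58201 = 291715893.38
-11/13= -0.85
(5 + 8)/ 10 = 13/ 10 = 1.30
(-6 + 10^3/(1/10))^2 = 99880036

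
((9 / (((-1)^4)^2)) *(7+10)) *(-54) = -8262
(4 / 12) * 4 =4 / 3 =1.33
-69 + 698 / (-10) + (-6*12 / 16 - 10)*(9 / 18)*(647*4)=-94509 / 5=-18901.80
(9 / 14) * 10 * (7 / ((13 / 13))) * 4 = 180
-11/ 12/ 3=-11/ 36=-0.31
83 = 83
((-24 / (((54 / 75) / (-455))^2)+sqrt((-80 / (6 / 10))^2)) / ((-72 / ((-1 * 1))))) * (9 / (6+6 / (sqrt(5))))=-646944125 / 2592+129388825 * sqrt(5) / 2592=-137971.42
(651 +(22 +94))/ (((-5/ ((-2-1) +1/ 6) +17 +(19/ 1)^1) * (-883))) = -13039/ 566886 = -0.02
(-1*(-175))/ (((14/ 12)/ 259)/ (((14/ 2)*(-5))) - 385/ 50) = -22.73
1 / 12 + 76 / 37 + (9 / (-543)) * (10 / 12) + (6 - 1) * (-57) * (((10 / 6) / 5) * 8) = -60905981 / 80364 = -757.88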